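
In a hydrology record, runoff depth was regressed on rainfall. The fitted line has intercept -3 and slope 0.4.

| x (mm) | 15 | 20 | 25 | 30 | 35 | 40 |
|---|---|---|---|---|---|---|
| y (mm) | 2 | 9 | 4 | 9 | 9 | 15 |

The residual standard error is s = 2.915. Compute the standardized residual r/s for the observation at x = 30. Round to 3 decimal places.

ŷ = -3 + 0.4·30 = 9
r = 9 − 9 = 0
r/s = 0 / 2.915 = 0.000

0.000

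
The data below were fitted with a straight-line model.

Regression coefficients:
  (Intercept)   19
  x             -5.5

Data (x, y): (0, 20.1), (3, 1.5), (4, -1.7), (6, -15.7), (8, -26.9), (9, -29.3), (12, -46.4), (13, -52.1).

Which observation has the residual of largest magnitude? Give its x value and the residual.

x=0: ŷ = 19 − 5.5·0 = 19; r = 20.1 − 19 = 1.1
x=3: ŷ = 19 − 5.5·3 = 2.5; r = 1.5 − 2.5 = -1
x=4: ŷ = 19 − 5.5·4 = -3; r = -1.7 − (-3) = 1.3
x=6: ŷ = 19 − 5.5·6 = -14; r = -15.7 − (-14) = -1.7
x=8: ŷ = 19 − 5.5·8 = -25; r = -26.9 − (-25) = -1.9
x=9: ŷ = 19 − 5.5·9 = -30.5; r = -29.3 − (-30.5) = 1.2
x=12: ŷ = 19 − 5.5·12 = -47; r = -46.4 − (-47) = 0.6
x=13: ŷ = 19 − 5.5·13 = -52.5; r = -52.1 − (-52.5) = 0.4
Largest |r| is 1.9 at x = 8, residual -1.9.

x = 8, r = -1.9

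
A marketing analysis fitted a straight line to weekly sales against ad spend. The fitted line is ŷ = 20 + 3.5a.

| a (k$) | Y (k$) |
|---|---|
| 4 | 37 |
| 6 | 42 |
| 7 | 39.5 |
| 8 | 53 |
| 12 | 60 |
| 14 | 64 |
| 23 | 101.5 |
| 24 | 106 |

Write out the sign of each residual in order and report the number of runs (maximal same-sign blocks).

5 runs

a=4: ŷ = 20 + 3.5·4 = 34; r = 37 − 34 = 3
a=6: ŷ = 20 + 3.5·6 = 41; r = 42 − 41 = 1
a=7: ŷ = 20 + 3.5·7 = 44.5; r = 39.5 − 44.5 = -5
a=8: ŷ = 20 + 3.5·8 = 48; r = 53 − 48 = 5
a=12: ŷ = 20 + 3.5·12 = 62; r = 60 − 62 = -2
a=14: ŷ = 20 + 3.5·14 = 69; r = 64 − 69 = -5
a=23: ŷ = 20 + 3.5·23 = 100.5; r = 101.5 − 100.5 = 1
a=24: ŷ = 20 + 3.5·24 = 104; r = 106 − 104 = 2
Signs: + + − + − − + +
Runs: +×2, −×1, +×1, −×2, +×2 → 5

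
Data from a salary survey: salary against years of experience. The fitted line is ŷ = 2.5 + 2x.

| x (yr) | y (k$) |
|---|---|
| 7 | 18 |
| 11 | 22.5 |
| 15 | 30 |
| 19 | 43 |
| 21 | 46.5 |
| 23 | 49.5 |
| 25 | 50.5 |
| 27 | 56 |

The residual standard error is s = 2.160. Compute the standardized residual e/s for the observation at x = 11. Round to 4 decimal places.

ŷ = 2.5 + 2·11 = 24.5
e = 22.5 − 24.5 = -2
e/s = -2 / 2.160 = -0.9259

-0.9259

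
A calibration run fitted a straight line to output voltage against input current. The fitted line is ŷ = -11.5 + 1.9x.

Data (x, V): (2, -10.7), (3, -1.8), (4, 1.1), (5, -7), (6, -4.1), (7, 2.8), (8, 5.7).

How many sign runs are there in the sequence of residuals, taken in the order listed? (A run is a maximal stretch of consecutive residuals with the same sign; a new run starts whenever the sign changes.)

4 runs

x=2: ŷ = -11.5 + 1.9·2 = -7.7; r = -10.7 − (-7.7) = -3
x=3: ŷ = -11.5 + 1.9·3 = -5.8; r = -1.8 − (-5.8) = 4
x=4: ŷ = -11.5 + 1.9·4 = -3.9; r = 1.1 − (-3.9) = 5
x=5: ŷ = -11.5 + 1.9·5 = -2; r = -7 − (-2) = -5
x=6: ŷ = -11.5 + 1.9·6 = -0.1; r = -4.1 − (-0.1) = -4
x=7: ŷ = -11.5 + 1.9·7 = 1.8; r = 2.8 − 1.8 = 1
x=8: ŷ = -11.5 + 1.9·8 = 3.7; r = 5.7 − 3.7 = 2
Signs: − + + − − + +
Runs: −×1, +×2, −×2, +×2 → 4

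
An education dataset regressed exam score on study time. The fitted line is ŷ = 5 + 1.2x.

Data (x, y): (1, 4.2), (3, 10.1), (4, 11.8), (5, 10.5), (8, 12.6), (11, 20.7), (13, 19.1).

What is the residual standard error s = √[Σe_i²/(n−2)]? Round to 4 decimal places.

x=1: ŷ = 5 + 1.2·1 = 6.2; e = 4.2 − 6.2 = -2
x=3: ŷ = 5 + 1.2·3 = 8.6; e = 10.1 − 8.6 = 1.5
x=4: ŷ = 5 + 1.2·4 = 9.8; e = 11.8 − 9.8 = 2
x=5: ŷ = 5 + 1.2·5 = 11; e = 10.5 − 11 = -0.5
x=8: ŷ = 5 + 1.2·8 = 14.6; e = 12.6 − 14.6 = -2
x=11: ŷ = 5 + 1.2·11 = 18.2; e = 20.7 − 18.2 = 2.5
x=13: ŷ = 5 + 1.2·13 = 20.6; e = 19.1 − 20.6 = -1.5
SSE = 4 + 2.25 + 4 + 0.25 + 4 + 6.25 + 2.25 = 23
s = √(23/5) = √4.6 ≈ 2.1448

s = 2.1448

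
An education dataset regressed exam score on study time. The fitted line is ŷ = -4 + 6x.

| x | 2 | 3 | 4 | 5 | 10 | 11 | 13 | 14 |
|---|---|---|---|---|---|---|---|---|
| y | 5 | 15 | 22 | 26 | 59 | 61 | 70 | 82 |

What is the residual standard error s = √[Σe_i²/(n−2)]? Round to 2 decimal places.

s = 2.71

x=2: ŷ = -4 + 6·2 = 8; e = 5 − 8 = -3
x=3: ŷ = -4 + 6·3 = 14; e = 15 − 14 = 1
x=4: ŷ = -4 + 6·4 = 20; e = 22 − 20 = 2
x=5: ŷ = -4 + 6·5 = 26; e = 26 − 26 = 0
x=10: ŷ = -4 + 6·10 = 56; e = 59 − 56 = 3
x=11: ŷ = -4 + 6·11 = 62; e = 61 − 62 = -1
x=13: ŷ = -4 + 6·13 = 74; e = 70 − 74 = -4
x=14: ŷ = -4 + 6·14 = 80; e = 82 − 80 = 2
SSE = 9 + 1 + 4 + 0 + 9 + 1 + 16 + 4 = 44
s = √(44/6) = √7.33333 ≈ 2.71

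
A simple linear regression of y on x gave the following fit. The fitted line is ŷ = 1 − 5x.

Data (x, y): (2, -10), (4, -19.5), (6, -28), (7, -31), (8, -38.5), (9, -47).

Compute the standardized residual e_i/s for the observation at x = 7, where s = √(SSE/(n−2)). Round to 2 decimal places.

1.33

x=2: ŷ = 1 − 5·2 = -9; e = -10 − (-9) = -1
x=4: ŷ = 1 − 5·4 = -19; e = -19.5 − (-19) = -0.5
x=6: ŷ = 1 − 5·6 = -29; e = -28 − (-29) = 1
x=7: ŷ = 1 − 5·7 = -34; e = -31 − (-34) = 3
x=8: ŷ = 1 − 5·8 = -39; e = -38.5 − (-39) = 0.5
x=9: ŷ = 1 − 5·9 = -44; e = -47 − (-44) = -3
SSE = 1 + 0.25 + 1 + 9 + 0.25 + 9 = 20.5
s = √(20.5/4) = 2.26385
e/s = 3 / 2.26385 = 1.33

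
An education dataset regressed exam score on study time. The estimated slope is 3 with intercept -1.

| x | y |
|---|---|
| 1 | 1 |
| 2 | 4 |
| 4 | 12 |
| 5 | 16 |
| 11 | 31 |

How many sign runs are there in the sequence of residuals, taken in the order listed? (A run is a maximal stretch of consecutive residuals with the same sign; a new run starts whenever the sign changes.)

x=1: ŷ = -1 + 3·1 = 2; e = 1 − 2 = -1
x=2: ŷ = -1 + 3·2 = 5; e = 4 − 5 = -1
x=4: ŷ = -1 + 3·4 = 11; e = 12 − 11 = 1
x=5: ŷ = -1 + 3·5 = 14; e = 16 − 14 = 2
x=11: ŷ = -1 + 3·11 = 32; e = 31 − 32 = -1
Signs: − − + + −
Runs: −×2, +×2, −×1 → 3

3 runs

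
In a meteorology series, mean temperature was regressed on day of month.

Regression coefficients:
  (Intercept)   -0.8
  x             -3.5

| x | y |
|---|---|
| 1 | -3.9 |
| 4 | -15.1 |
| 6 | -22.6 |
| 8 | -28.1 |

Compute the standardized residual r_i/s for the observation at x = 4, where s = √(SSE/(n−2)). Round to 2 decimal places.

x=1: ŷ = -0.8 − 3.5·1 = -4.3; r = -3.9 − (-4.3) = 0.4
x=4: ŷ = -0.8 − 3.5·4 = -14.8; r = -15.1 − (-14.8) = -0.3
x=6: ŷ = -0.8 − 3.5·6 = -21.8; r = -22.6 − (-21.8) = -0.8
x=8: ŷ = -0.8 − 3.5·8 = -28.8; r = -28.1 − (-28.8) = 0.7
SSE = 0.16 + 0.09 + 0.64 + 0.49 = 1.38
s = √(1.38/2) = 0.830662
r/s = -0.3 / 0.830662 = -0.36

-0.36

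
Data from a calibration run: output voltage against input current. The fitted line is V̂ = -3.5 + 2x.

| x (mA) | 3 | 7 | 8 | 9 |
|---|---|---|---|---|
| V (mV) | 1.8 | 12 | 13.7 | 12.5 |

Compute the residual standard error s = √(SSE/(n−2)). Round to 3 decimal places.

s = 2.022

x=3: V̂ = -3.5 + 2·3 = 2.5; e = 1.8 − 2.5 = -0.7
x=7: V̂ = -3.5 + 2·7 = 10.5; e = 12 − 10.5 = 1.5
x=8: V̂ = -3.5 + 2·8 = 12.5; e = 13.7 − 12.5 = 1.2
x=9: V̂ = -3.5 + 2·9 = 14.5; e = 12.5 − 14.5 = -2
SSE = 0.49 + 2.25 + 1.44 + 4 = 8.18
s = √(8.18/2) = √4.09 ≈ 2.022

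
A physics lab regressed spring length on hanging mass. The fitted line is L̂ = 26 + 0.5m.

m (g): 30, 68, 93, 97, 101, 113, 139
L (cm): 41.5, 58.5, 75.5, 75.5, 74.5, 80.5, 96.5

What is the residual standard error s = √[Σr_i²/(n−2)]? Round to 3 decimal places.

s = 2.074

m=30: L̂ = 26 + 0.5·30 = 41; r = 41.5 − 41 = 0.5
m=68: L̂ = 26 + 0.5·68 = 60; r = 58.5 − 60 = -1.5
m=93: L̂ = 26 + 0.5·93 = 72.5; r = 75.5 − 72.5 = 3
m=97: L̂ = 26 + 0.5·97 = 74.5; r = 75.5 − 74.5 = 1
m=101: L̂ = 26 + 0.5·101 = 76.5; r = 74.5 − 76.5 = -2
m=113: L̂ = 26 + 0.5·113 = 82.5; r = 80.5 − 82.5 = -2
m=139: L̂ = 26 + 0.5·139 = 95.5; r = 96.5 − 95.5 = 1
SSE = 0.25 + 2.25 + 9 + 1 + 4 + 4 + 1 = 21.5
s = √(21.5/5) = √4.3 ≈ 2.074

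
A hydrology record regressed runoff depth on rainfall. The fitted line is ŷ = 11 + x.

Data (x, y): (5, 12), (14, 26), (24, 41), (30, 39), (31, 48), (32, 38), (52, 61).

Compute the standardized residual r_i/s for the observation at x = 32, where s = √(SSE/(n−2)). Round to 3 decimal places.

x=5: ŷ = 11 + 5 = 16; r = 12 − 16 = -4
x=14: ŷ = 11 + 14 = 25; r = 26 − 25 = 1
x=24: ŷ = 11 + 24 = 35; r = 41 − 35 = 6
x=30: ŷ = 11 + 30 = 41; r = 39 − 41 = -2
x=31: ŷ = 11 + 31 = 42; r = 48 − 42 = 6
x=32: ŷ = 11 + 32 = 43; r = 38 − 43 = -5
x=52: ŷ = 11 + 52 = 63; r = 61 − 63 = -2
SSE = 16 + 1 + 36 + 4 + 36 + 25 + 4 = 122
s = √(122/5) = 4.93964
r/s = -5 / 4.93964 = -1.012

-1.012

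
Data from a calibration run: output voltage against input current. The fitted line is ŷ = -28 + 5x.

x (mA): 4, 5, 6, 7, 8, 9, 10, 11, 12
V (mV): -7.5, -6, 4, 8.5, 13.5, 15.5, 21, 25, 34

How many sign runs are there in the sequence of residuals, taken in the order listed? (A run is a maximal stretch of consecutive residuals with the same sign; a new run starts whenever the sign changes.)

5 runs

x=4: ŷ = -28 + 5·4 = -8; e = -7.5 − (-8) = 0.5
x=5: ŷ = -28 + 5·5 = -3; e = -6 − (-3) = -3
x=6: ŷ = -28 + 5·6 = 2; e = 4 − 2 = 2
x=7: ŷ = -28 + 5·7 = 7; e = 8.5 − 7 = 1.5
x=8: ŷ = -28 + 5·8 = 12; e = 13.5 − 12 = 1.5
x=9: ŷ = -28 + 5·9 = 17; e = 15.5 − 17 = -1.5
x=10: ŷ = -28 + 5·10 = 22; e = 21 − 22 = -1
x=11: ŷ = -28 + 5·11 = 27; e = 25 − 27 = -2
x=12: ŷ = -28 + 5·12 = 32; e = 34 − 32 = 2
Signs: + − + + + − − − +
Runs: +×1, −×1, +×3, −×3, +×1 → 5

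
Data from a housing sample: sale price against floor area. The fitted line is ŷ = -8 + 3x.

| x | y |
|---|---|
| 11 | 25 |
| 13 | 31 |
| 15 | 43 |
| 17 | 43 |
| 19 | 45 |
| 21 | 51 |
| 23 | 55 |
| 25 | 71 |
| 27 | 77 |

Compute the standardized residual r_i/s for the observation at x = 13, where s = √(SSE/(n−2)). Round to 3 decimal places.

x=11: ŷ = -8 + 3·11 = 25; r = 25 − 25 = 0
x=13: ŷ = -8 + 3·13 = 31; r = 31 − 31 = 0
x=15: ŷ = -8 + 3·15 = 37; r = 43 − 37 = 6
x=17: ŷ = -8 + 3·17 = 43; r = 43 − 43 = 0
x=19: ŷ = -8 + 3·19 = 49; r = 45 − 49 = -4
x=21: ŷ = -8 + 3·21 = 55; r = 51 − 55 = -4
x=23: ŷ = -8 + 3·23 = 61; r = 55 − 61 = -6
x=25: ŷ = -8 + 3·25 = 67; r = 71 − 67 = 4
x=27: ŷ = -8 + 3·27 = 73; r = 77 − 73 = 4
SSE = 0 + 0 + 36 + 0 + 16 + 16 + 36 + 16 + 16 = 136
s = √(136/7) = 4.40779
r/s = 0 / 4.40779 = 0.000

0.000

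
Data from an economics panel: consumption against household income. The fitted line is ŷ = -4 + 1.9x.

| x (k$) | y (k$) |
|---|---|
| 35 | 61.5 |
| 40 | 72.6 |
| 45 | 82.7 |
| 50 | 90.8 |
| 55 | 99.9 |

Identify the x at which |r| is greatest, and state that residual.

x = 45, r = 1.2

x=35: ŷ = -4 + 1.9·35 = 62.5; r = 61.5 − 62.5 = -1
x=40: ŷ = -4 + 1.9·40 = 72; r = 72.6 − 72 = 0.6
x=45: ŷ = -4 + 1.9·45 = 81.5; r = 82.7 − 81.5 = 1.2
x=50: ŷ = -4 + 1.9·50 = 91; r = 90.8 − 91 = -0.2
x=55: ŷ = -4 + 1.9·55 = 100.5; r = 99.9 − 100.5 = -0.6
Largest |r| is 1.2 at x = 45, residual 1.2.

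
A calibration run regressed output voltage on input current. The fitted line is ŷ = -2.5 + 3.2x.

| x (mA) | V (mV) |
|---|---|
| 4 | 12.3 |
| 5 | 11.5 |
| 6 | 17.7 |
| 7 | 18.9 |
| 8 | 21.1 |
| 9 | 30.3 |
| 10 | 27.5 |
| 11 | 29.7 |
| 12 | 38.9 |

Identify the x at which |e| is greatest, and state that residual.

x = 9, e = 4

x=4: ŷ = -2.5 + 3.2·4 = 10.3; e = 12.3 − 10.3 = 2
x=5: ŷ = -2.5 + 3.2·5 = 13.5; e = 11.5 − 13.5 = -2
x=6: ŷ = -2.5 + 3.2·6 = 16.7; e = 17.7 − 16.7 = 1
x=7: ŷ = -2.5 + 3.2·7 = 19.9; e = 18.9 − 19.9 = -1
x=8: ŷ = -2.5 + 3.2·8 = 23.1; e = 21.1 − 23.1 = -2
x=9: ŷ = -2.5 + 3.2·9 = 26.3; e = 30.3 − 26.3 = 4
x=10: ŷ = -2.5 + 3.2·10 = 29.5; e = 27.5 − 29.5 = -2
x=11: ŷ = -2.5 + 3.2·11 = 32.7; e = 29.7 − 32.7 = -3
x=12: ŷ = -2.5 + 3.2·12 = 35.9; e = 38.9 − 35.9 = 3
Largest |e| is 4 at x = 9, residual 4.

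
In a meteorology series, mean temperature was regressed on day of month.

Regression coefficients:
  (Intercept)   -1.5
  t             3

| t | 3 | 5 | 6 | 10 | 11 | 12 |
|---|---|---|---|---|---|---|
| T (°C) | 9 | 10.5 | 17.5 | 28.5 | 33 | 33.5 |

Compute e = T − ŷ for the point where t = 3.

e = 1.5

ŷ = -1.5 + 3·3 = 7.5
e = 9 − 7.5 = 1.5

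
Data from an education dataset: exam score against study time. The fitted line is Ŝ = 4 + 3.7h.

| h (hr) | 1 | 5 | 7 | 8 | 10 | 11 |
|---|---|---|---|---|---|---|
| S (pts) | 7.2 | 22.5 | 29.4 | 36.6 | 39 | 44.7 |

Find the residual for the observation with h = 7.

Ŝ = 4 + 3.7·7 = 29.9
e = 29.4 − 29.9 = -0.5

e = -0.5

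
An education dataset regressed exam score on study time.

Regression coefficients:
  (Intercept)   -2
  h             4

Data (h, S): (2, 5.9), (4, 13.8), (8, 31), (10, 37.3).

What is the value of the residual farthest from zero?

h=2: Ŝ = -2 + 4·2 = 6; e = 5.9 − 6 = -0.1
h=4: Ŝ = -2 + 4·4 = 14; e = 13.8 − 14 = -0.2
h=8: Ŝ = -2 + 4·8 = 30; e = 31 − 30 = 1
h=10: Ŝ = -2 + 4·10 = 38; e = 37.3 − 38 = -0.7
Largest |e| is 1 at h = 8, residual 1.

e = 1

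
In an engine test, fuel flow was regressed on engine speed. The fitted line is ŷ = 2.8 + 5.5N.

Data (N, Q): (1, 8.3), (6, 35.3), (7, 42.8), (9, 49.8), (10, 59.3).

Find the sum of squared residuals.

SSE = 11

N=1: ŷ = 2.8 + 5.5·1 = 8.3; e = 8.3 − 8.3 = 0
N=6: ŷ = 2.8 + 5.5·6 = 35.8; e = 35.3 − 35.8 = -0.5
N=7: ŷ = 2.8 + 5.5·7 = 41.3; e = 42.8 − 41.3 = 1.5
N=9: ŷ = 2.8 + 5.5·9 = 52.3; e = 49.8 − 52.3 = -2.5
N=10: ŷ = 2.8 + 5.5·10 = 57.8; e = 59.3 − 57.8 = 1.5
SSE = 0 + 0.25 + 2.25 + 6.25 + 2.25 = 11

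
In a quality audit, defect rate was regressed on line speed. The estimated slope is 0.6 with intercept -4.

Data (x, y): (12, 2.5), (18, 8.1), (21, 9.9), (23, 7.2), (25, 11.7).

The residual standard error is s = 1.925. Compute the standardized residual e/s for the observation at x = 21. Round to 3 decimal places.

0.675

ŷ = -4 + 0.6·21 = 8.6
e = 9.9 − 8.6 = 1.3
e/s = 1.3 / 1.925 = 0.675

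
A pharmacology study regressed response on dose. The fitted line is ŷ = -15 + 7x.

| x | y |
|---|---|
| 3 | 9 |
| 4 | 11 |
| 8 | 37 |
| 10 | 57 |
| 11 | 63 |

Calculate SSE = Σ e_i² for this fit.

SSE = 34

x=3: ŷ = -15 + 7·3 = 6; e = 9 − 6 = 3
x=4: ŷ = -15 + 7·4 = 13; e = 11 − 13 = -2
x=8: ŷ = -15 + 7·8 = 41; e = 37 − 41 = -4
x=10: ŷ = -15 + 7·10 = 55; e = 57 − 55 = 2
x=11: ŷ = -15 + 7·11 = 62; e = 63 − 62 = 1
SSE = 9 + 4 + 16 + 4 + 1 = 34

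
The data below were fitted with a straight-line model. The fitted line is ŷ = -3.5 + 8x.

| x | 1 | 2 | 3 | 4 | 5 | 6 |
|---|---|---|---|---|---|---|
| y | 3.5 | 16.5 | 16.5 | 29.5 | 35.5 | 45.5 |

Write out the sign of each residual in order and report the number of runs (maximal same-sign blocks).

x=1: ŷ = -3.5 + 8·1 = 4.5; r = 3.5 − 4.5 = -1
x=2: ŷ = -3.5 + 8·2 = 12.5; r = 16.5 − 12.5 = 4
x=3: ŷ = -3.5 + 8·3 = 20.5; r = 16.5 − 20.5 = -4
x=4: ŷ = -3.5 + 8·4 = 28.5; r = 29.5 − 28.5 = 1
x=5: ŷ = -3.5 + 8·5 = 36.5; r = 35.5 − 36.5 = -1
x=6: ŷ = -3.5 + 8·6 = 44.5; r = 45.5 − 44.5 = 1
Signs: − + − + − +
Runs: −×1, +×1, −×1, +×1, −×1, +×1 → 6

6 runs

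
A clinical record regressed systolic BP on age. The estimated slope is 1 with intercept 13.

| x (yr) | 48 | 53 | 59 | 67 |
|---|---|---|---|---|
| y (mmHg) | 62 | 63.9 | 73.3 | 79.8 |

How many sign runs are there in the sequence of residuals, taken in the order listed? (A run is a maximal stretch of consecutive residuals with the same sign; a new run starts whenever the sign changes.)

x=48: ŷ = 13 + 48 = 61; e = 62 − 61 = 1
x=53: ŷ = 13 + 53 = 66; e = 63.9 − 66 = -2.1
x=59: ŷ = 13 + 59 = 72; e = 73.3 − 72 = 1.3
x=67: ŷ = 13 + 67 = 80; e = 79.8 − 80 = -0.2
Signs: + − + −
Runs: +×1, −×1, +×1, −×1 → 4

4 runs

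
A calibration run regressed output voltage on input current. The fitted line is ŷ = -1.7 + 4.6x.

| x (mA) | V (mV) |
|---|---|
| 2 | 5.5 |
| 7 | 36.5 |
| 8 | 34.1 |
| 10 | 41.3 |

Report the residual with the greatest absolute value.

x=2: ŷ = -1.7 + 4.6·2 = 7.5; e = 5.5 − 7.5 = -2
x=7: ŷ = -1.7 + 4.6·7 = 30.5; e = 36.5 − 30.5 = 6
x=8: ŷ = -1.7 + 4.6·8 = 35.1; e = 34.1 − 35.1 = -1
x=10: ŷ = -1.7 + 4.6·10 = 44.3; e = 41.3 − 44.3 = -3
Largest |e| is 6 at x = 7, residual 6.

e = 6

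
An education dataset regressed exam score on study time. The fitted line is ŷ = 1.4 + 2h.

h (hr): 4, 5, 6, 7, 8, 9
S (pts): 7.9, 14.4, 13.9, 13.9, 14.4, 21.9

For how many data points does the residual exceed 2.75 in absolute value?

2

h=4: ŷ = 1.4 + 2·4 = 9.4; e = 7.9 − 9.4 = -1.5
h=5: ŷ = 1.4 + 2·5 = 11.4; e = 14.4 − 11.4 = 3
h=6: ŷ = 1.4 + 2·6 = 13.4; e = 13.9 − 13.4 = 0.5
h=7: ŷ = 1.4 + 2·7 = 15.4; e = 13.9 − 15.4 = -1.5
h=8: ŷ = 1.4 + 2·8 = 17.4; e = 14.4 − 17.4 = -3
h=9: ŷ = 1.4 + 2·9 = 19.4; e = 21.9 − 19.4 = 2.5
|e| > 2.75: h=5 (|e|=3), h=8 (|e|=3) → 2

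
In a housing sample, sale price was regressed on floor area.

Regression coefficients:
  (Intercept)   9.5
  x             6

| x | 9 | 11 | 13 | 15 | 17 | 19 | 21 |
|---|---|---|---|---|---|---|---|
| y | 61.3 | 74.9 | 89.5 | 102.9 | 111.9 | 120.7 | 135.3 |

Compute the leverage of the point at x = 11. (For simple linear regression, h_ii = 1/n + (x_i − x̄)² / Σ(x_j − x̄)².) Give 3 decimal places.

h = 0.286

x̄ = (9 + 11 + 13 + 15 + 17 + 19 + 21)/7 = 15
Σ(x − x̄)² = 36 + 16 + 4 + 0 + 4 + 16 + 36 = 112
h = 1/7 + (-4)²/112 = 0.142857 + 0.142857 = 0.286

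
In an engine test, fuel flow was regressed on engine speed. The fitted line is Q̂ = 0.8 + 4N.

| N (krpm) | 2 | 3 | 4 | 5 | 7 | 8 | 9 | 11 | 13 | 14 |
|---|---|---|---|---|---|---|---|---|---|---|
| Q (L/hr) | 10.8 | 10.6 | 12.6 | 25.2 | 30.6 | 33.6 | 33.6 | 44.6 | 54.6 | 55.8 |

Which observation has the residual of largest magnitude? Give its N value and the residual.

N = 5, e = 4.4

N=2: Q̂ = 0.8 + 4·2 = 8.8; e = 10.8 − 8.8 = 2
N=3: Q̂ = 0.8 + 4·3 = 12.8; e = 10.6 − 12.8 = -2.2
N=4: Q̂ = 0.8 + 4·4 = 16.8; e = 12.6 − 16.8 = -4.2
N=5: Q̂ = 0.8 + 4·5 = 20.8; e = 25.2 − 20.8 = 4.4
N=7: Q̂ = 0.8 + 4·7 = 28.8; e = 30.6 − 28.8 = 1.8
N=8: Q̂ = 0.8 + 4·8 = 32.8; e = 33.6 − 32.8 = 0.8
N=9: Q̂ = 0.8 + 4·9 = 36.8; e = 33.6 − 36.8 = -3.2
N=11: Q̂ = 0.8 + 4·11 = 44.8; e = 44.6 − 44.8 = -0.2
N=13: Q̂ = 0.8 + 4·13 = 52.8; e = 54.6 − 52.8 = 1.8
N=14: Q̂ = 0.8 + 4·14 = 56.8; e = 55.8 − 56.8 = -1
Largest |e| is 4.4 at N = 5, residual 4.4.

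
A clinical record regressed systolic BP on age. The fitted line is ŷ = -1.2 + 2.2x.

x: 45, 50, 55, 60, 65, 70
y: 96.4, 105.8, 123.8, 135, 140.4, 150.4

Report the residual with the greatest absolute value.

r = 4.2

x=45: ŷ = -1.2 + 2.2·45 = 97.8; r = 96.4 − 97.8 = -1.4
x=50: ŷ = -1.2 + 2.2·50 = 108.8; r = 105.8 − 108.8 = -3
x=55: ŷ = -1.2 + 2.2·55 = 119.8; r = 123.8 − 119.8 = 4
x=60: ŷ = -1.2 + 2.2·60 = 130.8; r = 135 − 130.8 = 4.2
x=65: ŷ = -1.2 + 2.2·65 = 141.8; r = 140.4 − 141.8 = -1.4
x=70: ŷ = -1.2 + 2.2·70 = 152.8; r = 150.4 − 152.8 = -2.4
Largest |r| is 4.2 at x = 60, residual 4.2.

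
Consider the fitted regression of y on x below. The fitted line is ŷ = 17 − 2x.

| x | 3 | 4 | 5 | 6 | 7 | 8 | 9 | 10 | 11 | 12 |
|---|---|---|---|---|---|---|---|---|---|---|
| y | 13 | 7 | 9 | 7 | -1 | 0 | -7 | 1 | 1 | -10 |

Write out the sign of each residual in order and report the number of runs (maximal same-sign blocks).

6 runs

x=3: ŷ = 17 − 2·3 = 11; e = 13 − 11 = 2
x=4: ŷ = 17 − 2·4 = 9; e = 7 − 9 = -2
x=5: ŷ = 17 − 2·5 = 7; e = 9 − 7 = 2
x=6: ŷ = 17 − 2·6 = 5; e = 7 − 5 = 2
x=7: ŷ = 17 − 2·7 = 3; e = -1 − 3 = -4
x=8: ŷ = 17 − 2·8 = 1; e = 0 − 1 = -1
x=9: ŷ = 17 − 2·9 = -1; e = -7 − (-1) = -6
x=10: ŷ = 17 − 2·10 = -3; e = 1 − (-3) = 4
x=11: ŷ = 17 − 2·11 = -5; e = 1 − (-5) = 6
x=12: ŷ = 17 − 2·12 = -7; e = -10 − (-7) = -3
Signs: + − + + − − − + + −
Runs: +×1, −×1, +×2, −×3, +×2, −×1 → 6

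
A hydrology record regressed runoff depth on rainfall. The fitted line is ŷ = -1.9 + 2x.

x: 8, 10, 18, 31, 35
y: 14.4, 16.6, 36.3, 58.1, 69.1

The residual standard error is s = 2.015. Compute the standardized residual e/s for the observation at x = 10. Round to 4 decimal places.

-0.7444

ŷ = -1.9 + 2·10 = 18.1
e = 16.6 − 18.1 = -1.5
e/s = -1.5 / 2.015 = -0.7444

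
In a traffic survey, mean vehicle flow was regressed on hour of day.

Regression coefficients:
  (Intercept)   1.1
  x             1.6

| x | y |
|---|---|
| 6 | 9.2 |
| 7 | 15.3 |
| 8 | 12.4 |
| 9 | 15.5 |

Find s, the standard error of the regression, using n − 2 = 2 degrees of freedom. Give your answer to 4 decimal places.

x=6: ŷ = 1.1 + 1.6·6 = 10.7; r = 9.2 − 10.7 = -1.5
x=7: ŷ = 1.1 + 1.6·7 = 12.3; r = 15.3 − 12.3 = 3
x=8: ŷ = 1.1 + 1.6·8 = 13.9; r = 12.4 − 13.9 = -1.5
x=9: ŷ = 1.1 + 1.6·9 = 15.5; r = 15.5 − 15.5 = 0
SSE = 2.25 + 9 + 2.25 + 0 = 13.5
s = √(13.5/2) = √6.75 ≈ 2.5981

s = 2.5981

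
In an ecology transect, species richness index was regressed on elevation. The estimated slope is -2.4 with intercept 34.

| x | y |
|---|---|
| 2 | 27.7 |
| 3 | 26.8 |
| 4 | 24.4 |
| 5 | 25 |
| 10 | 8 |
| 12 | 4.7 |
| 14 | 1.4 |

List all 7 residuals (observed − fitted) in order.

-1.5, 0, 0, 3, -2, -0.5, 1

x=2: ŷ = 34 − 2.4·2 = 29.2; e = 27.7 − 29.2 = -1.5
x=3: ŷ = 34 − 2.4·3 = 26.8; e = 26.8 − 26.8 = 0
x=4: ŷ = 34 − 2.4·4 = 24.4; e = 24.4 − 24.4 = 0
x=5: ŷ = 34 − 2.4·5 = 22; e = 25 − 22 = 3
x=10: ŷ = 34 − 2.4·10 = 10; e = 8 − 10 = -2
x=12: ŷ = 34 − 2.4·12 = 5.2; e = 4.7 − 5.2 = -0.5
x=14: ŷ = 34 − 2.4·14 = 0.4; e = 1.4 − 0.4 = 1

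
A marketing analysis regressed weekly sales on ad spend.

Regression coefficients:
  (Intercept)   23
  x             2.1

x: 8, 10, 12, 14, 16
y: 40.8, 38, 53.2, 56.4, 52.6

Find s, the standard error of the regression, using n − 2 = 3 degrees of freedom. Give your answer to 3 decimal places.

x=8: ŷ = 23 + 2.1·8 = 39.8; r = 40.8 − 39.8 = 1
x=10: ŷ = 23 + 2.1·10 = 44; r = 38 − 44 = -6
x=12: ŷ = 23 + 2.1·12 = 48.2; r = 53.2 − 48.2 = 5
x=14: ŷ = 23 + 2.1·14 = 52.4; r = 56.4 − 52.4 = 4
x=16: ŷ = 23 + 2.1·16 = 56.6; r = 52.6 − 56.6 = -4
SSE = 1 + 36 + 25 + 16 + 16 = 94
s = √(94/3) = √31.3333 ≈ 5.598

s = 5.598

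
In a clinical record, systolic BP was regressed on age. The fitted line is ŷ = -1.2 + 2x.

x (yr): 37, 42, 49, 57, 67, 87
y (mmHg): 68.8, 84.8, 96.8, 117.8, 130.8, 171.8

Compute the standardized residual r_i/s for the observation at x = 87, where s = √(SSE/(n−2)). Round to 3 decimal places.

-0.283

x=37: ŷ = -1.2 + 2·37 = 72.8; r = 68.8 − 72.8 = -4
x=42: ŷ = -1.2 + 2·42 = 82.8; r = 84.8 − 82.8 = 2
x=49: ŷ = -1.2 + 2·49 = 96.8; r = 96.8 − 96.8 = 0
x=57: ŷ = -1.2 + 2·57 = 112.8; r = 117.8 − 112.8 = 5
x=67: ŷ = -1.2 + 2·67 = 132.8; r = 130.8 − 132.8 = -2
x=87: ŷ = -1.2 + 2·87 = 172.8; r = 171.8 − 172.8 = -1
SSE = 16 + 4 + 0 + 25 + 4 + 1 = 50
s = √(50/4) = 3.53553
r/s = -1 / 3.53553 = -0.283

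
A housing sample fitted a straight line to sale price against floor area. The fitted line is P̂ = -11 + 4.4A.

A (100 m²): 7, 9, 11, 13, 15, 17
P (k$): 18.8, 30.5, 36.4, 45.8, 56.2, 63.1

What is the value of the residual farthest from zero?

r = 1.9

A=7: P̂ = -11 + 4.4·7 = 19.8; r = 18.8 − 19.8 = -1
A=9: P̂ = -11 + 4.4·9 = 28.6; r = 30.5 − 28.6 = 1.9
A=11: P̂ = -11 + 4.4·11 = 37.4; r = 36.4 − 37.4 = -1
A=13: P̂ = -11 + 4.4·13 = 46.2; r = 45.8 − 46.2 = -0.4
A=15: P̂ = -11 + 4.4·15 = 55; r = 56.2 − 55 = 1.2
A=17: P̂ = -11 + 4.4·17 = 63.8; r = 63.1 − 63.8 = -0.7
Largest |r| is 1.9 at A = 9, residual 1.9.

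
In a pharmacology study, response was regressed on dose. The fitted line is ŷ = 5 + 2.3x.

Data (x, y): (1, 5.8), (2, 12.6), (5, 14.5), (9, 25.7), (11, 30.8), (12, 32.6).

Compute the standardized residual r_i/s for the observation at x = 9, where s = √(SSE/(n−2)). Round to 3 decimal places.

0.000

x=1: ŷ = 5 + 2.3·1 = 7.3; r = 5.8 − 7.3 = -1.5
x=2: ŷ = 5 + 2.3·2 = 9.6; r = 12.6 − 9.6 = 3
x=5: ŷ = 5 + 2.3·5 = 16.5; r = 14.5 − 16.5 = -2
x=9: ŷ = 5 + 2.3·9 = 25.7; r = 25.7 − 25.7 = 0
x=11: ŷ = 5 + 2.3·11 = 30.3; r = 30.8 − 30.3 = 0.5
x=12: ŷ = 5 + 2.3·12 = 32.6; r = 32.6 − 32.6 = 0
SSE = 2.25 + 9 + 4 + 0 + 0.25 + 0 = 15.5
s = √(15.5/4) = 1.9685
r/s = 0 / 1.9685 = 0.000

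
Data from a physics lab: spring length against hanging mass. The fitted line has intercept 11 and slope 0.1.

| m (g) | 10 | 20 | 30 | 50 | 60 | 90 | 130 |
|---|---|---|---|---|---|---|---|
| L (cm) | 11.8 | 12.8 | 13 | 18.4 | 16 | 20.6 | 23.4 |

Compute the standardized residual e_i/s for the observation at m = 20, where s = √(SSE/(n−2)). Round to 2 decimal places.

-0.15

m=10: ŷ = 11 + 0.1·10 = 12; e = 11.8 − 12 = -0.2
m=20: ŷ = 11 + 0.1·20 = 13; e = 12.8 − 13 = -0.2
m=30: ŷ = 11 + 0.1·30 = 14; e = 13 − 14 = -1
m=50: ŷ = 11 + 0.1·50 = 16; e = 18.4 − 16 = 2.4
m=60: ŷ = 11 + 0.1·60 = 17; e = 16 − 17 = -1
m=90: ŷ = 11 + 0.1·90 = 20; e = 20.6 − 20 = 0.6
m=130: ŷ = 11 + 0.1·130 = 24; e = 23.4 − 24 = -0.6
SSE = 0.04 + 0.04 + 1 + 5.76 + 1 + 0.36 + 0.36 = 8.56
s = √(8.56/5) = 1.30843
e/s = -0.2 / 1.30843 = -0.15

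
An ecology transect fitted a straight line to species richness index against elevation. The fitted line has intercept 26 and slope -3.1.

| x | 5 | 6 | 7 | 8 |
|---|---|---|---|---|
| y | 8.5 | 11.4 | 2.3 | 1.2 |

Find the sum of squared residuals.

SSE = 24

x=5: ŷ = 26 − 3.1·5 = 10.5; e = 8.5 − 10.5 = -2
x=6: ŷ = 26 − 3.1·6 = 7.4; e = 11.4 − 7.4 = 4
x=7: ŷ = 26 − 3.1·7 = 4.3; e = 2.3 − 4.3 = -2
x=8: ŷ = 26 − 3.1·8 = 1.2; e = 1.2 − 1.2 = 0
SSE = 4 + 16 + 4 + 0 = 24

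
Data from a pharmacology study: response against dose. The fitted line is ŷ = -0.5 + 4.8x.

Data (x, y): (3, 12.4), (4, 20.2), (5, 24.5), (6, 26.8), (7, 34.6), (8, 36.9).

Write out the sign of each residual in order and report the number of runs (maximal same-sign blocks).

5 runs

x=3: ŷ = -0.5 + 4.8·3 = 13.9; e = 12.4 − 13.9 = -1.5
x=4: ŷ = -0.5 + 4.8·4 = 18.7; e = 20.2 − 18.7 = 1.5
x=5: ŷ = -0.5 + 4.8·5 = 23.5; e = 24.5 − 23.5 = 1
x=6: ŷ = -0.5 + 4.8·6 = 28.3; e = 26.8 − 28.3 = -1.5
x=7: ŷ = -0.5 + 4.8·7 = 33.1; e = 34.6 − 33.1 = 1.5
x=8: ŷ = -0.5 + 4.8·8 = 37.9; e = 36.9 − 37.9 = -1
Signs: − + + − + −
Runs: −×1, +×2, −×1, +×1, −×1 → 5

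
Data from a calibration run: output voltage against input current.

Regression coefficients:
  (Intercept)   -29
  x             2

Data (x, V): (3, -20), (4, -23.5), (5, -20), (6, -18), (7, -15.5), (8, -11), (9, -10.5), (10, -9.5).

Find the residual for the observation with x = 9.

r = 0.5

ŷ = -29 + 2·9 = -11
r = -10.5 − (-11) = 0.5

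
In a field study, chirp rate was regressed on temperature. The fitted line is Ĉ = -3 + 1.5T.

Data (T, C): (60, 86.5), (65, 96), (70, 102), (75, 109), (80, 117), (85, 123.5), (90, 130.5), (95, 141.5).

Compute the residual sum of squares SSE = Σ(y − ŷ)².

SSE = 10

T=60: Ĉ = -3 + 1.5·60 = 87; r = 86.5 − 87 = -0.5
T=65: Ĉ = -3 + 1.5·65 = 94.5; r = 96 − 94.5 = 1.5
T=70: Ĉ = -3 + 1.5·70 = 102; r = 102 − 102 = 0
T=75: Ĉ = -3 + 1.5·75 = 109.5; r = 109 − 109.5 = -0.5
T=80: Ĉ = -3 + 1.5·80 = 117; r = 117 − 117 = 0
T=85: Ĉ = -3 + 1.5·85 = 124.5; r = 123.5 − 124.5 = -1
T=90: Ĉ = -3 + 1.5·90 = 132; r = 130.5 − 132 = -1.5
T=95: Ĉ = -3 + 1.5·95 = 139.5; r = 141.5 − 139.5 = 2
SSE = 0.25 + 2.25 + 0 + 0.25 + 0 + 1 + 2.25 + 4 = 10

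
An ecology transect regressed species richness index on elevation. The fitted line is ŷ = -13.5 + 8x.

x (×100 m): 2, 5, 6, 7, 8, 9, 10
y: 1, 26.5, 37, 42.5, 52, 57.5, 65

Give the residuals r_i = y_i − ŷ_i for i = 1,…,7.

x=2: ŷ = -13.5 + 8·2 = 2.5; r = 1 − 2.5 = -1.5
x=5: ŷ = -13.5 + 8·5 = 26.5; r = 26.5 − 26.5 = 0
x=6: ŷ = -13.5 + 8·6 = 34.5; r = 37 − 34.5 = 2.5
x=7: ŷ = -13.5 + 8·7 = 42.5; r = 42.5 − 42.5 = 0
x=8: ŷ = -13.5 + 8·8 = 50.5; r = 52 − 50.5 = 1.5
x=9: ŷ = -13.5 + 8·9 = 58.5; r = 57.5 − 58.5 = -1
x=10: ŷ = -13.5 + 8·10 = 66.5; r = 65 − 66.5 = -1.5

-1.5, 0, 2.5, 0, 1.5, -1, -1.5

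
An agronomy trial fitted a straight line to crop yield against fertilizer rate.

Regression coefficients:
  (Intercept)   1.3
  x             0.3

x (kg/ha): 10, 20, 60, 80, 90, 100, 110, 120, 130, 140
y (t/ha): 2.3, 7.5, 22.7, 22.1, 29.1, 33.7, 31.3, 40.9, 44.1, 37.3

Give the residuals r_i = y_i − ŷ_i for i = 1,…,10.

x=10: ŷ = 1.3 + 0.3·10 = 4.3; r = 2.3 − 4.3 = -2
x=20: ŷ = 1.3 + 0.3·20 = 7.3; r = 7.5 − 7.3 = 0.2
x=60: ŷ = 1.3 + 0.3·60 = 19.3; r = 22.7 − 19.3 = 3.4
x=80: ŷ = 1.3 + 0.3·80 = 25.3; r = 22.1 − 25.3 = -3.2
x=90: ŷ = 1.3 + 0.3·90 = 28.3; r = 29.1 − 28.3 = 0.8
x=100: ŷ = 1.3 + 0.3·100 = 31.3; r = 33.7 − 31.3 = 2.4
x=110: ŷ = 1.3 + 0.3·110 = 34.3; r = 31.3 − 34.3 = -3
x=120: ŷ = 1.3 + 0.3·120 = 37.3; r = 40.9 − 37.3 = 3.6
x=130: ŷ = 1.3 + 0.3·130 = 40.3; r = 44.1 − 40.3 = 3.8
x=140: ŷ = 1.3 + 0.3·140 = 43.3; r = 37.3 − 43.3 = -6

-2, 0.2, 3.4, -3.2, 0.8, 2.4, -3, 3.6, 3.8, -6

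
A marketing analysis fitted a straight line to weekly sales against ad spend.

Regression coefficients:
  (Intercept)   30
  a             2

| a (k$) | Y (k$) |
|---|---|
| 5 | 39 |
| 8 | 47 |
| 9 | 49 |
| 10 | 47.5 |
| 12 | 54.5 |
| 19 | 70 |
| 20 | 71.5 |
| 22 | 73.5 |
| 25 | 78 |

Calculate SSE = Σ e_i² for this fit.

SSE = 20

a=5: Ŷ = 30 + 2·5 = 40; e = 39 − 40 = -1
a=8: Ŷ = 30 + 2·8 = 46; e = 47 − 46 = 1
a=9: Ŷ = 30 + 2·9 = 48; e = 49 − 48 = 1
a=10: Ŷ = 30 + 2·10 = 50; e = 47.5 − 50 = -2.5
a=12: Ŷ = 30 + 2·12 = 54; e = 54.5 − 54 = 0.5
a=19: Ŷ = 30 + 2·19 = 68; e = 70 − 68 = 2
a=20: Ŷ = 30 + 2·20 = 70; e = 71.5 − 70 = 1.5
a=22: Ŷ = 30 + 2·22 = 74; e = 73.5 − 74 = -0.5
a=25: Ŷ = 30 + 2·25 = 80; e = 78 − 80 = -2
SSE = 1 + 1 + 1 + 6.25 + 0.25 + 4 + 2.25 + 0.25 + 4 = 20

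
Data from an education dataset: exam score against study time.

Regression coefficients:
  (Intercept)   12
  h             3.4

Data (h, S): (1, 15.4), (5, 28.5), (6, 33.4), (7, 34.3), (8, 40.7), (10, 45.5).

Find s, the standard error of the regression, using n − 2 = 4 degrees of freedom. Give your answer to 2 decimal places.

h=1: Ŝ = 12 + 3.4·1 = 15.4; e = 15.4 − 15.4 = 0
h=5: Ŝ = 12 + 3.4·5 = 29; e = 28.5 − 29 = -0.5
h=6: Ŝ = 12 + 3.4·6 = 32.4; e = 33.4 − 32.4 = 1
h=7: Ŝ = 12 + 3.4·7 = 35.8; e = 34.3 − 35.8 = -1.5
h=8: Ŝ = 12 + 3.4·8 = 39.2; e = 40.7 − 39.2 = 1.5
h=10: Ŝ = 12 + 3.4·10 = 46; e = 45.5 − 46 = -0.5
SSE = 0 + 0.25 + 1 + 2.25 + 2.25 + 0.25 = 6
s = √(6/4) = √1.5 ≈ 1.22

s = 1.22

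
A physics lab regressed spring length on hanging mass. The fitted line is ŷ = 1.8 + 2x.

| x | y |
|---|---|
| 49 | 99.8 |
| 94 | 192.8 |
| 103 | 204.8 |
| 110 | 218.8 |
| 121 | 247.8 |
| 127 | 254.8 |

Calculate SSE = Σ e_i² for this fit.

SSE = 44

x=49: ŷ = 1.8 + 2·49 = 99.8; e = 99.8 − 99.8 = 0
x=94: ŷ = 1.8 + 2·94 = 189.8; e = 192.8 − 189.8 = 3
x=103: ŷ = 1.8 + 2·103 = 207.8; e = 204.8 − 207.8 = -3
x=110: ŷ = 1.8 + 2·110 = 221.8; e = 218.8 − 221.8 = -3
x=121: ŷ = 1.8 + 2·121 = 243.8; e = 247.8 − 243.8 = 4
x=127: ŷ = 1.8 + 2·127 = 255.8; e = 254.8 − 255.8 = -1
SSE = 0 + 9 + 9 + 9 + 16 + 1 = 44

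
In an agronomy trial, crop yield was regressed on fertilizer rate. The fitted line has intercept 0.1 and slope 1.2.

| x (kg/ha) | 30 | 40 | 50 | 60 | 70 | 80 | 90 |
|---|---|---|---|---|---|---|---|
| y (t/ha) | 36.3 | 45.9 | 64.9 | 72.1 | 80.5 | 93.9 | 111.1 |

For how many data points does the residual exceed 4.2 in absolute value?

1

x=30: ŷ = 0.1 + 1.2·30 = 36.1; e = 36.3 − 36.1 = 0.2
x=40: ŷ = 0.1 + 1.2·40 = 48.1; e = 45.9 − 48.1 = -2.2
x=50: ŷ = 0.1 + 1.2·50 = 60.1; e = 64.9 − 60.1 = 4.8
x=60: ŷ = 0.1 + 1.2·60 = 72.1; e = 72.1 − 72.1 = 0
x=70: ŷ = 0.1 + 1.2·70 = 84.1; e = 80.5 − 84.1 = -3.6
x=80: ŷ = 0.1 + 1.2·80 = 96.1; e = 93.9 − 96.1 = -2.2
x=90: ŷ = 0.1 + 1.2·90 = 108.1; e = 111.1 − 108.1 = 3
|e| > 4.2: x=50 (|e|=4.8) → 1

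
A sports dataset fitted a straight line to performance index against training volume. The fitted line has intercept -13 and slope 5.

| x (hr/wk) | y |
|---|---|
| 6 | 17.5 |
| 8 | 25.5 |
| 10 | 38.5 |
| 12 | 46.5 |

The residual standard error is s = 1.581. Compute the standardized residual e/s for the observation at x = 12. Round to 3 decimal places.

ŷ = -13 + 5·12 = 47
e = 46.5 − 47 = -0.5
e/s = -0.5 / 1.581 = -0.316

-0.316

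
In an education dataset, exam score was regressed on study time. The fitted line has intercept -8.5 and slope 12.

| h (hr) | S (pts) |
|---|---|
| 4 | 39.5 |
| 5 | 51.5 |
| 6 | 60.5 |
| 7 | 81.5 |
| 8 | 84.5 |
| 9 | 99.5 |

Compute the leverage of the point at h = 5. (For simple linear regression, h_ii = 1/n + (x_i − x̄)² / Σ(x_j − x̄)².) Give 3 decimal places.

h = 0.295

h̄ = (4 + 5 + 6 + 7 + 8 + 9)/6 = 6.5
Σ(h − h̄)² = 6.25 + 2.25 + 0.25 + 0.25 + 2.25 + 6.25 = 17.5
h = 1/6 + (-1.5)²/17.5 = 0.166667 + 0.128571 = 0.295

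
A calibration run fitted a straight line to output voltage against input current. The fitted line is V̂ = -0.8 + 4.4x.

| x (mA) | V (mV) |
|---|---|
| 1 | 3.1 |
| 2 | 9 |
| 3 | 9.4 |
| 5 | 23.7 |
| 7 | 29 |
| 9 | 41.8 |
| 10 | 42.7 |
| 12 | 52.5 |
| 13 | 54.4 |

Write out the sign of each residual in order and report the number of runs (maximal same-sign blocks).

x=1: V̂ = -0.8 + 4.4·1 = 3.6; e = 3.1 − 3.6 = -0.5
x=2: V̂ = -0.8 + 4.4·2 = 8; e = 9 − 8 = 1
x=3: V̂ = -0.8 + 4.4·3 = 12.4; e = 9.4 − 12.4 = -3
x=5: V̂ = -0.8 + 4.4·5 = 21.2; e = 23.7 − 21.2 = 2.5
x=7: V̂ = -0.8 + 4.4·7 = 30; e = 29 − 30 = -1
x=9: V̂ = -0.8 + 4.4·9 = 38.8; e = 41.8 − 38.8 = 3
x=10: V̂ = -0.8 + 4.4·10 = 43.2; e = 42.7 − 43.2 = -0.5
x=12: V̂ = -0.8 + 4.4·12 = 52; e = 52.5 − 52 = 0.5
x=13: V̂ = -0.8 + 4.4·13 = 56.4; e = 54.4 − 56.4 = -2
Signs: − + − + − + − + −
Runs: −×1, +×1, −×1, +×1, −×1, +×1, −×1, +×1, −×1 → 9

9 runs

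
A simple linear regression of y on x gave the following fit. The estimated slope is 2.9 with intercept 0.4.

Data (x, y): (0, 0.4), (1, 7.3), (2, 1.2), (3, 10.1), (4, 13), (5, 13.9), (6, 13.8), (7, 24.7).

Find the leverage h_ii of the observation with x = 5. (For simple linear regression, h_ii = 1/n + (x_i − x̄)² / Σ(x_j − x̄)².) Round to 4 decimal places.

x̄ = (0 + 1 + 2 + 3 + 4 + 5 + 6 + 7)/8 = 3.5
Σ(x − x̄)² = 12.25 + 6.25 + 2.25 + 0.25 + 0.25 + 2.25 + 6.25 + 12.25 = 42
h = 1/8 + (1.5)²/42 = 0.125 + 0.0535714 = 0.1786

h = 0.1786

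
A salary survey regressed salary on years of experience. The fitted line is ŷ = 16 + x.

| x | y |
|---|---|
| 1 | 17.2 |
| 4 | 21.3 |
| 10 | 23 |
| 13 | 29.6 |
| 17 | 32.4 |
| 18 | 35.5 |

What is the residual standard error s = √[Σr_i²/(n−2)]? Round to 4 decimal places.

x=1: ŷ = 16 + 1 = 17; r = 17.2 − 17 = 0.2
x=4: ŷ = 16 + 4 = 20; r = 21.3 − 20 = 1.3
x=10: ŷ = 16 + 10 = 26; r = 23 − 26 = -3
x=13: ŷ = 16 + 13 = 29; r = 29.6 − 29 = 0.6
x=17: ŷ = 16 + 17 = 33; r = 32.4 − 33 = -0.6
x=18: ŷ = 16 + 18 = 34; r = 35.5 − 34 = 1.5
SSE = 0.04 + 1.69 + 9 + 0.36 + 0.36 + 2.25 = 13.7
s = √(13.7/4) = √3.425 ≈ 1.8507

s = 1.8507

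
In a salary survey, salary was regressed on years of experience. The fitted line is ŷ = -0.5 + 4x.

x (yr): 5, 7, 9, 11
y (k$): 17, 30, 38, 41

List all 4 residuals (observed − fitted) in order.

x=5: ŷ = -0.5 + 4·5 = 19.5; e = 17 − 19.5 = -2.5
x=7: ŷ = -0.5 + 4·7 = 27.5; e = 30 − 27.5 = 2.5
x=9: ŷ = -0.5 + 4·9 = 35.5; e = 38 − 35.5 = 2.5
x=11: ŷ = -0.5 + 4·11 = 43.5; e = 41 − 43.5 = -2.5

-2.5, 2.5, 2.5, -2.5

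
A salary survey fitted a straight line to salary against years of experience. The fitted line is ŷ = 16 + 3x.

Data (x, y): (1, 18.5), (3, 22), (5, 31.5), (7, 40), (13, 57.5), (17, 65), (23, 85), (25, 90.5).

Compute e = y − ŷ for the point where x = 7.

e = 3

ŷ = 16 + 3·7 = 37
e = 40 − 37 = 3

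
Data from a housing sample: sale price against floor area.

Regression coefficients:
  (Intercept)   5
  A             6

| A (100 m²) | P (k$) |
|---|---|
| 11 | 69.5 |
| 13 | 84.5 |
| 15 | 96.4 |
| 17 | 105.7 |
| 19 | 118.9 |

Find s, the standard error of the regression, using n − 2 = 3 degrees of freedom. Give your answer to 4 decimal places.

s = 1.6492

A=11: P̂ = 5 + 6·11 = 71; e = 69.5 − 71 = -1.5
A=13: P̂ = 5 + 6·13 = 83; e = 84.5 − 83 = 1.5
A=15: P̂ = 5 + 6·15 = 95; e = 96.4 − 95 = 1.4
A=17: P̂ = 5 + 6·17 = 107; e = 105.7 − 107 = -1.3
A=19: P̂ = 5 + 6·19 = 119; e = 118.9 − 119 = -0.1
SSE = 2.25 + 2.25 + 1.96 + 1.69 + 0.01 = 8.16
s = √(8.16/3) = √2.72 ≈ 1.6492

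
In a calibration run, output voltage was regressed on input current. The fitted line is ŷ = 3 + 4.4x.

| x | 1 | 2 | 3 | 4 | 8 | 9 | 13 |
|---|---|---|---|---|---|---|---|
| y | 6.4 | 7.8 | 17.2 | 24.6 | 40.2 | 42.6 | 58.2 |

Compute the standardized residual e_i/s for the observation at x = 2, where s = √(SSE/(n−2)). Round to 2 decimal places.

x=1: ŷ = 3 + 4.4·1 = 7.4; e = 6.4 − 7.4 = -1
x=2: ŷ = 3 + 4.4·2 = 11.8; e = 7.8 − 11.8 = -4
x=3: ŷ = 3 + 4.4·3 = 16.2; e = 17.2 − 16.2 = 1
x=4: ŷ = 3 + 4.4·4 = 20.6; e = 24.6 − 20.6 = 4
x=8: ŷ = 3 + 4.4·8 = 38.2; e = 40.2 − 38.2 = 2
x=9: ŷ = 3 + 4.4·9 = 42.6; e = 42.6 − 42.6 = 0
x=13: ŷ = 3 + 4.4·13 = 60.2; e = 58.2 − 60.2 = -2
SSE = 1 + 16 + 1 + 16 + 4 + 0 + 4 = 42
s = √(42/5) = 2.89828
e/s = -4 / 2.89828 = -1.38

-1.38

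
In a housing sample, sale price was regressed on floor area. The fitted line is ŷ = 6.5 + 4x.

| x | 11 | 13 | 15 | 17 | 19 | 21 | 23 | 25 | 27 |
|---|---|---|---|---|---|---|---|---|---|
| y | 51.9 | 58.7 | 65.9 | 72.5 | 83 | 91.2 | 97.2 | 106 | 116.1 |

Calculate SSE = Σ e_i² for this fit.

x=11: ŷ = 6.5 + 4·11 = 50.5; e = 51.9 − 50.5 = 1.4
x=13: ŷ = 6.5 + 4·13 = 58.5; e = 58.7 − 58.5 = 0.2
x=15: ŷ = 6.5 + 4·15 = 66.5; e = 65.9 − 66.5 = -0.6
x=17: ŷ = 6.5 + 4·17 = 74.5; e = 72.5 − 74.5 = -2
x=19: ŷ = 6.5 + 4·19 = 82.5; e = 83 − 82.5 = 0.5
x=21: ŷ = 6.5 + 4·21 = 90.5; e = 91.2 − 90.5 = 0.7
x=23: ŷ = 6.5 + 4·23 = 98.5; e = 97.2 − 98.5 = -1.3
x=25: ŷ = 6.5 + 4·25 = 106.5; e = 106 − 106.5 = -0.5
x=27: ŷ = 6.5 + 4·27 = 114.5; e = 116.1 − 114.5 = 1.6
SSE = 1.96 + 0.04 + 0.36 + 4 + 0.25 + 0.49 + 1.69 + 0.25 + 2.56 = 11.6

SSE = 11.6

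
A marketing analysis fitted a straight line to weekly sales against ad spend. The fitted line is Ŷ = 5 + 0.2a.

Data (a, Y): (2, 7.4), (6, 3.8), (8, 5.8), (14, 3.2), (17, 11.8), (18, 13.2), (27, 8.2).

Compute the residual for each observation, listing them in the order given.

a=2: Ŷ = 5 + 0.2·2 = 5.4; r = 7.4 − 5.4 = 2
a=6: Ŷ = 5 + 0.2·6 = 6.2; r = 3.8 − 6.2 = -2.4
a=8: Ŷ = 5 + 0.2·8 = 6.6; r = 5.8 − 6.6 = -0.8
a=14: Ŷ = 5 + 0.2·14 = 7.8; r = 3.2 − 7.8 = -4.6
a=17: Ŷ = 5 + 0.2·17 = 8.4; r = 11.8 − 8.4 = 3.4
a=18: Ŷ = 5 + 0.2·18 = 8.6; r = 13.2 − 8.6 = 4.6
a=27: Ŷ = 5 + 0.2·27 = 10.4; r = 8.2 − 10.4 = -2.2

2, -2.4, -0.8, -4.6, 3.4, 4.6, -2.2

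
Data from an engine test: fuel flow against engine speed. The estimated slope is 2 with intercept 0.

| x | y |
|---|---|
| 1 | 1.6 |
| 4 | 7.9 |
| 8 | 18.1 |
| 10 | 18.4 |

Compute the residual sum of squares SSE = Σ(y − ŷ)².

x=1: ŷ = 2·1 = 2; r = 1.6 − 2 = -0.4
x=4: ŷ = 2·4 = 8; r = 7.9 − 8 = -0.1
x=8: ŷ = 2·8 = 16; r = 18.1 − 16 = 2.1
x=10: ŷ = 2·10 = 20; r = 18.4 − 20 = -1.6
SSE = 0.16 + 0.01 + 4.41 + 2.56 = 7.14

SSE = 7.14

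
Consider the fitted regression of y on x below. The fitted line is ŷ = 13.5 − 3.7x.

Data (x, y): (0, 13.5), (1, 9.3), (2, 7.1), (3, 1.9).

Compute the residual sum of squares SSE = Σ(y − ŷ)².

SSE = 1.5

x=0: ŷ = 13.5 − 3.7·0 = 13.5; e = 13.5 − 13.5 = 0
x=1: ŷ = 13.5 − 3.7·1 = 9.8; e = 9.3 − 9.8 = -0.5
x=2: ŷ = 13.5 − 3.7·2 = 6.1; e = 7.1 − 6.1 = 1
x=3: ŷ = 13.5 − 3.7·3 = 2.4; e = 1.9 − 2.4 = -0.5
SSE = 0 + 0.25 + 1 + 0.25 = 1.5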